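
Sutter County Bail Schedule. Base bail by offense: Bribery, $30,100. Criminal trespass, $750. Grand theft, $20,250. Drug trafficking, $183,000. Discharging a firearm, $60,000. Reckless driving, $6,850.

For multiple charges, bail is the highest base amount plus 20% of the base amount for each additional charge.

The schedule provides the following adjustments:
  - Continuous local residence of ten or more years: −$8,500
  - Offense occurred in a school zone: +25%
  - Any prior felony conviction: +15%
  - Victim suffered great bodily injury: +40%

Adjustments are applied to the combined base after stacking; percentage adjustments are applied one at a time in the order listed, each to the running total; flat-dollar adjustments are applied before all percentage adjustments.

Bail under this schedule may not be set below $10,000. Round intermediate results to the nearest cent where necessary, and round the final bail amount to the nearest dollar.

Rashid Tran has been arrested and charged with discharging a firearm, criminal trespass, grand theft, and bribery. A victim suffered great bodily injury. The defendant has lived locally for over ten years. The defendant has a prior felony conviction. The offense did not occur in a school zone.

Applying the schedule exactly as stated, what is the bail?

Base amounts from the schedule: discharging a firearm $60,000; criminal trespass $750; grand theft $20,250; bribery $30,100.
Stacking rule: highest base plus 20% of each additional charge. Highest is discharging a firearm at $60,000. Additional: $750 × 20% = $150; $20,250 × 20% = $4,050; $30,100 × 20% = $6,020. Combined base = $60,000 + $10,220 = $70,220.
Continuous local residence of ten or more years (−$8,500 flat): $70,220 − $8,500 = $61,720.
Any prior felony conviction (+15%): $61,720 × 1.15 = $70,978.
Victim suffered great bodily injury (+40%): $70,978 × 1.4 = $99,369.20.
$99,369.20 is at or above the $10,000 minimum.
Rounded to the nearest dollar: $99,369.

$99,369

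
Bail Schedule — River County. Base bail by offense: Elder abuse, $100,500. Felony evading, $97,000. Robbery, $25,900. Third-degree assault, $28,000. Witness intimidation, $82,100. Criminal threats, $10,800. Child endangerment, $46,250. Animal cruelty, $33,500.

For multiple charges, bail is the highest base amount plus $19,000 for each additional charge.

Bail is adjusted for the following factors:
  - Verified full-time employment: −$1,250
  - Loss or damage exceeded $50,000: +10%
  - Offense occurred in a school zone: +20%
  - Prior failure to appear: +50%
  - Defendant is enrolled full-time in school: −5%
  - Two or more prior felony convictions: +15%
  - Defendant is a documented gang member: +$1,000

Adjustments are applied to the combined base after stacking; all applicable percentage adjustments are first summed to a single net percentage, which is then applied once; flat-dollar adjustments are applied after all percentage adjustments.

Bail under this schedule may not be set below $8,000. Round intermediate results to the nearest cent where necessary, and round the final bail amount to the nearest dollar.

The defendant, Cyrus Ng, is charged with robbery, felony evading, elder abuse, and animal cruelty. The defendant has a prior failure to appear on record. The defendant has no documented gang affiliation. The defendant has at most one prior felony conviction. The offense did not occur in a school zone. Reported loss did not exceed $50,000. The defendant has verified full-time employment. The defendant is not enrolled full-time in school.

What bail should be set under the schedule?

$235,000

Base amounts from the schedule: robbery $25,900; felony evading $97,000; elder abuse $100,500; animal cruelty $33,500.
Stacking rule: highest base plus $19,000 per additional charge. Highest is elder abuse at $100,500; 3 additional charges → +$57,000. Combined base = $157,500.
Prior failure to appear (+50%): $157,500 × 1.5 = $236,250.
Verified full-time employment (−$1,250 flat): $236,250 − $1,250 = $235,000.
$235,000 is at or above the $8,000 minimum.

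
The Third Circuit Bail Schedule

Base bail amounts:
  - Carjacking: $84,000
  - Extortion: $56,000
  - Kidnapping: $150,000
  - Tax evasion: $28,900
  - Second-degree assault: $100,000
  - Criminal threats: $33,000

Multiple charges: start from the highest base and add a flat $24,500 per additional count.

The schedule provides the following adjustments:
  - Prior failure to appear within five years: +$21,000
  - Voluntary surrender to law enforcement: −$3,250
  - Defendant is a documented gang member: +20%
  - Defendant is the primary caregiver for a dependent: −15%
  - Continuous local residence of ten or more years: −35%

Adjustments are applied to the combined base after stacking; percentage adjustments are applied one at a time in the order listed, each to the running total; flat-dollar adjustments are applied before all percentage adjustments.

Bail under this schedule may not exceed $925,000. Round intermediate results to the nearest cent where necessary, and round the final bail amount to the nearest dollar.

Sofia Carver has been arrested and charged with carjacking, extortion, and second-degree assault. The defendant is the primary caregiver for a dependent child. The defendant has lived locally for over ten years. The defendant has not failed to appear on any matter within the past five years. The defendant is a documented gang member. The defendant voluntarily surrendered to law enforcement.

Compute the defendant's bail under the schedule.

Base amounts from the schedule: carjacking $84,000; extortion $56,000; second-degree assault $100,000.
Stacking rule: highest base plus $24,500 per additional charge. Highest is second-degree assault at $100,000; 2 additional charges → +$49,000. Combined base = $149,000.
Voluntary surrender to law enforcement (−$3,250 flat): $149,000 − $3,250 = $145,750.
Defendant is a documented gang member (+20%): $145,750 × 1.2 = $174,900.
Defendant is the primary caregiver for a dependent (−15%): $174,900 × 0.85 = $148,665.
Continuous local residence of ten or more years (−35%): $148,665 × 0.65 = $96,632.25.
$96,632.25 is within the $925,000 maximum.
Rounded to the nearest dollar: $96,632.

$96,632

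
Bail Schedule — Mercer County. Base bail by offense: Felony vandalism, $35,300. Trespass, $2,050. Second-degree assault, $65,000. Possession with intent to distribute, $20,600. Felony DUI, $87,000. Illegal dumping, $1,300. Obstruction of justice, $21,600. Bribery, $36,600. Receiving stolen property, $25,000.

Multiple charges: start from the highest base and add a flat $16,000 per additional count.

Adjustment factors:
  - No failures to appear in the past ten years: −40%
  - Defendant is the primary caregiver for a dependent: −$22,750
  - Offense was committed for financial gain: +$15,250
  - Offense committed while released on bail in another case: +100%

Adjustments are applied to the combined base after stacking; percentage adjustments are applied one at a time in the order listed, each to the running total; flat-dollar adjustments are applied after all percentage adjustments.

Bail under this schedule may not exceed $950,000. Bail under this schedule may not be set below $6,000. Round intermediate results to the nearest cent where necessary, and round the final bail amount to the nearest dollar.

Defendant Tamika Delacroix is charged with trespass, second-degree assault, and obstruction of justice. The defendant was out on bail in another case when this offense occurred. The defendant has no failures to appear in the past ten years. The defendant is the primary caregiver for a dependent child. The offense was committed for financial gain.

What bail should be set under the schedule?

Base amounts from the schedule: trespass $2,050; second-degree assault $65,000; obstruction of justice $21,600.
Stacking rule: highest base plus $16,000 per additional charge. Highest is second-degree assault at $65,000; 2 additional charges → +$32,000. Combined base = $97,000.
No failures to appear in the past ten years (−40%): $97,000 × 0.6 = $58,200.
Offense committed while released on bail in another case (+100%): $58,200 × 2 = $116,400.
Defendant is the primary caregiver for a dependent (−$22,750 flat): $116,400 − $22,750 = $93,650.
Offense was committed for financial gain (+$15,250 flat): $93,650 + $15,250 = $108,900.
$108,900 is within the $950,000 maximum.
$108,900 is at or above the $6,000 minimum.

$108,900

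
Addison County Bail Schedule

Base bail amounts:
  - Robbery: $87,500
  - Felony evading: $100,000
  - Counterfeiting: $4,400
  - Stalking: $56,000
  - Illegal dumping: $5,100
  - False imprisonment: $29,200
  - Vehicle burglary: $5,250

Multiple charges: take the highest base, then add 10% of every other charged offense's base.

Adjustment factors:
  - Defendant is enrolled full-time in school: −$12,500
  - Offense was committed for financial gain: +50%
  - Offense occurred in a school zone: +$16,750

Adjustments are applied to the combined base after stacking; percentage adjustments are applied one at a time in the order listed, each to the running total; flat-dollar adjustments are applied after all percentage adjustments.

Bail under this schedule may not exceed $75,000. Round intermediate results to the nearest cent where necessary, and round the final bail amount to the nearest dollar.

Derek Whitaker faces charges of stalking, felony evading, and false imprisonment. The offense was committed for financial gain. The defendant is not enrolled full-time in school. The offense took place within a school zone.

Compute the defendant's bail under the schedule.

$75,000

Base amounts from the schedule: stalking $56,000; felony evading $100,000; false imprisonment $29,200.
Stacking rule: highest base plus 10% of each additional charge. Highest is felony evading at $100,000. Additional: $56,000 × 10% = $5,600; $29,200 × 10% = $2,920. Combined base = $100,000 + $8,520 = $108,520.
Offense was committed for financial gain (+50%): $108,520 × 1.5 = $162,780.
Offense occurred in a school zone (+$16,750 flat): $162,780 + $16,750 = $179,530.
Result $179,530 exceeds the maximum of $75,000; bail is capped at $75,000.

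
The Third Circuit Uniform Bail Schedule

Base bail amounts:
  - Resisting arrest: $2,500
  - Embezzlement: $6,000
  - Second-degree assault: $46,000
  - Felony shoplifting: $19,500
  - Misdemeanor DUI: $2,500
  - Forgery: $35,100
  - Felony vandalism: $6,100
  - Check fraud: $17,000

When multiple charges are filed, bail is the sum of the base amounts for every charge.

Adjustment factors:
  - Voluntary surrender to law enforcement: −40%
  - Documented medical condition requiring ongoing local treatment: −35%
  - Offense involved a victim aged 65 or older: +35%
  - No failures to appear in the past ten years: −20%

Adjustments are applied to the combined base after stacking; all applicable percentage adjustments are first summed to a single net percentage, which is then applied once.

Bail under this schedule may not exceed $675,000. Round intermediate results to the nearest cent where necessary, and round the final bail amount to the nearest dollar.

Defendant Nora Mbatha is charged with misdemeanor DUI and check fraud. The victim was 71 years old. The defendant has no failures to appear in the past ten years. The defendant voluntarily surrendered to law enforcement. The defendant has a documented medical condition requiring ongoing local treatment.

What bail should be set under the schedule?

Base amounts from the schedule: misdemeanor DUI $2,500; check fraud $17,000.
Stacking rule: sum of all bases. $2,500 + $17,000 = $19,500.
Net percentage adjustment: −40% −35% +35% −20% = −60%. $19,500 × 0.4 = $7,800.
$7,800 is within the $675,000 maximum.

$7,800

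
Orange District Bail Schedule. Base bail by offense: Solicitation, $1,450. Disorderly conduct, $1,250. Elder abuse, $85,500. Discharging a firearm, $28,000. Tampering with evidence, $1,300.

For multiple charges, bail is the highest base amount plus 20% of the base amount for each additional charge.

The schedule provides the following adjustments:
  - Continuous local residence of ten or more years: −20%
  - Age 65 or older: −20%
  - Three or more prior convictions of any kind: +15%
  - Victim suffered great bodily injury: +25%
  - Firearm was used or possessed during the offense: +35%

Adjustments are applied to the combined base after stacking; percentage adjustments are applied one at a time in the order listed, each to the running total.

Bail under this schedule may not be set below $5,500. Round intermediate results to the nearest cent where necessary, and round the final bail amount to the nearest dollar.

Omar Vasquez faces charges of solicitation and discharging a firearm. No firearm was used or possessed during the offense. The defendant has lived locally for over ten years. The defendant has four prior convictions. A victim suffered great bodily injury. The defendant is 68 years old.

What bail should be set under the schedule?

Base amounts from the schedule: solicitation $1,450; discharging a firearm $28,000.
Stacking rule: highest base plus 20% of each additional charge. Highest is discharging a firearm at $28,000. Additional: $1,450 × 20% = $290. Combined base = $28,000 + $290 = $28,290.
Continuous local residence of ten or more years (−20%): $28,290 × 0.8 = $22,632.
Age 65 or older (−20%): $22,632 × 0.8 = $18,105.60.
Three or more prior convictions of any kind (+15%): $18,105.60 × 1.15 = $20,821.44.
Victim suffered great bodily injury (+25%): $20,821.44 × 1.25 = $26,026.80.
$26,026.80 is at or above the $5,500 minimum.
Rounded to the nearest dollar: $26,027.

$26,027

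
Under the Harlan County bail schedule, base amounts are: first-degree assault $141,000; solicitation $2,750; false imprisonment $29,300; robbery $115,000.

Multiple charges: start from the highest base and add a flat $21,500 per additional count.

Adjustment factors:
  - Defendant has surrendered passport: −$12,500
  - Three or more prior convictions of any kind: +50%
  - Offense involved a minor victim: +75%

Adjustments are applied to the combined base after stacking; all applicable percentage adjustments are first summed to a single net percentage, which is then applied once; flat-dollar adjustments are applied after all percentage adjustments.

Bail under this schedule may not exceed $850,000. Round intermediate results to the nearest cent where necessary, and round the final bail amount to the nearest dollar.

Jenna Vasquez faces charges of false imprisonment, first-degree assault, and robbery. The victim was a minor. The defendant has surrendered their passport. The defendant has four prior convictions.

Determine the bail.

Base amounts from the schedule: false imprisonment $29,300; first-degree assault $141,000; robbery $115,000.
Stacking rule: highest base plus $21,500 per additional charge. Highest is first-degree assault at $141,000; 2 additional charges → +$43,000. Combined base = $184,000.
Net percentage adjustment: +50% +75% = +125%. $184,000 × 2.25 = $414,000.
Defendant has surrendered passport (−$12,500 flat): $414,000 − $12,500 = $401,500.
$401,500 is within the $850,000 maximum.

$401,500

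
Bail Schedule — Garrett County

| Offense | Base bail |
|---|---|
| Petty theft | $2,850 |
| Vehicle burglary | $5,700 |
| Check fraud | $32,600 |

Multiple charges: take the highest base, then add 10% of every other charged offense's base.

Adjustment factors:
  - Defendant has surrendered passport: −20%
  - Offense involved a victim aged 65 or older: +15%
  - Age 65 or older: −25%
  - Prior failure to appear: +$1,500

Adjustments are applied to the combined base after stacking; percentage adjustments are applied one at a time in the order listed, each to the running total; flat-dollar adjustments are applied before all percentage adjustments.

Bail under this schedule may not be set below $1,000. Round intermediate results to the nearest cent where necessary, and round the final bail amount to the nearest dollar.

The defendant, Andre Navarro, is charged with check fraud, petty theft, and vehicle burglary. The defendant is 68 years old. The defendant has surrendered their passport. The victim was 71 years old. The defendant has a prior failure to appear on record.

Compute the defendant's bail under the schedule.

$24,119

Base amounts from the schedule: check fraud $32,600; petty theft $2,850; vehicle burglary $5,700.
Stacking rule: highest base plus 10% of each additional charge. Highest is check fraud at $32,600. Additional: $2,850 × 10% = $285; $5,700 × 10% = $570. Combined base = $32,600 + $855 = $33,455.
Prior failure to appear (+$1,500 flat): $33,455 + $1,500 = $34,955.
Defendant has surrendered passport (−20%): $34,955 × 0.8 = $27,964.
Offense involved a victim aged 65 or older (+15%): $27,964 × 1.15 = $32,158.60.
Age 65 or older (−25%): $32,158.60 × 0.75 = $24,118.95.
$24,118.95 is at or above the $1,000 minimum.
Rounded to the nearest dollar: $24,119.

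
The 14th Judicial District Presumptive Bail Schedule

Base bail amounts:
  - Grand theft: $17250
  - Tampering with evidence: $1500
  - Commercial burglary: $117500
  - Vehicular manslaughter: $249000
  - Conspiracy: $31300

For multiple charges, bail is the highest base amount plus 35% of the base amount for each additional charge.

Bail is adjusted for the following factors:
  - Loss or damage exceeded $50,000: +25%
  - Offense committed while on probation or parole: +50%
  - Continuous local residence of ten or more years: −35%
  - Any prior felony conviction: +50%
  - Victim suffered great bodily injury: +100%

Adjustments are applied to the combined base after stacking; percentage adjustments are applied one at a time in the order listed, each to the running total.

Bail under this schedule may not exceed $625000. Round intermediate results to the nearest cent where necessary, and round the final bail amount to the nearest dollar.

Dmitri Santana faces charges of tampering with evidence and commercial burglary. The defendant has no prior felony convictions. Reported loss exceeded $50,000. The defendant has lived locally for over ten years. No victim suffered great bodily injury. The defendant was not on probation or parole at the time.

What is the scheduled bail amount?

Base amounts from the schedule: tampering with evidence $1500; commercial burglary $117500.
Stacking rule: highest base plus 35% of each additional charge. Highest is commercial burglary at $117500. Additional: $1500 × 35% = $525. Combined base = $117500 + $525 = $118025.
Loss or damage exceeded $50,000 (+25%): $118025 × 1.25 = $147531.25.
Continuous local residence of ten or more years (−35%): $147531.25 × 0.65 = $95895.31.
$95895.31 is within the $625000 maximum.
Rounded to the nearest dollar: $95895.

$95895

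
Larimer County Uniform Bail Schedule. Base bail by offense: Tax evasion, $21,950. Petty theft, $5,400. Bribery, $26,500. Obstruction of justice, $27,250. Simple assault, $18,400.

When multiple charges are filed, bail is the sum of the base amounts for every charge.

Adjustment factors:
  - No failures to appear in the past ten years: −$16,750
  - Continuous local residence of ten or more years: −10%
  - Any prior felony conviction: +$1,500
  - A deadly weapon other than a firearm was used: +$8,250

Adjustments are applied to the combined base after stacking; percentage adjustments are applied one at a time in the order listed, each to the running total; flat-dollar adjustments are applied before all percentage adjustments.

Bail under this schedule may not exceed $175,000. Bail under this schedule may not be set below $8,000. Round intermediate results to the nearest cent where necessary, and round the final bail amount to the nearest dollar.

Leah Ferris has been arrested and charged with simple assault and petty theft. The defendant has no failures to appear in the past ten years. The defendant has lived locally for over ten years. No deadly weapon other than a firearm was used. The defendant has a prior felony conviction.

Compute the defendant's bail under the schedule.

Base amounts from the schedule: simple assault $18,400; petty theft $5,400.
Stacking rule: sum of all bases. $18,400 + $5,400 = $23,800.
No failures to appear in the past ten years (−$16,750 flat): $23,800 − $16,750 = $7,050.
Any prior felony conviction (+$1,500 flat): $7,050 + $1,500 = $8,550.
Continuous local residence of ten or more years (−10%): $8,550 × 0.9 = $7,695.
$7,695 is within the $175,000 maximum.
Result $7,695 is below the minimum of $8,000; bail is set at the minimum $8,000.

$8,000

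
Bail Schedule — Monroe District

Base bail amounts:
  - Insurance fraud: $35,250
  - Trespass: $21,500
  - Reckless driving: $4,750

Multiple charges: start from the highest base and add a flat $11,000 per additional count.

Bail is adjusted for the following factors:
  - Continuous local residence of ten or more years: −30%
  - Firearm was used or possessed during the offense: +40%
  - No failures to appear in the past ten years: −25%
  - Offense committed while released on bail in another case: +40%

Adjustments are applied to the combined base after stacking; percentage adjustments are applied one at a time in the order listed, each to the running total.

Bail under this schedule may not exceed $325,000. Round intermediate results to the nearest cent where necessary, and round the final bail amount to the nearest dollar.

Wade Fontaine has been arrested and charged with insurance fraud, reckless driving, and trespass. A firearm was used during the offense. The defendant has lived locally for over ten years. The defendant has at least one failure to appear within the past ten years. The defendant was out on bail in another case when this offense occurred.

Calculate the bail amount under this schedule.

$78,547

Base amounts from the schedule: insurance fraud $35,250; reckless driving $4,750; trespass $21,500.
Stacking rule: highest base plus $11,000 per additional charge. Highest is insurance fraud at $35,250; 2 additional charges → +$22,000. Combined base = $57,250.
Continuous local residence of ten or more years (−30%): $57,250 × 0.7 = $40,075.
Firearm was used or possessed during the offense (+40%): $40,075 × 1.4 = $56,105.
Offense committed while released on bail in another case (+40%): $56,105 × 1.4 = $78,547.
$78,547 is within the $325,000 maximum.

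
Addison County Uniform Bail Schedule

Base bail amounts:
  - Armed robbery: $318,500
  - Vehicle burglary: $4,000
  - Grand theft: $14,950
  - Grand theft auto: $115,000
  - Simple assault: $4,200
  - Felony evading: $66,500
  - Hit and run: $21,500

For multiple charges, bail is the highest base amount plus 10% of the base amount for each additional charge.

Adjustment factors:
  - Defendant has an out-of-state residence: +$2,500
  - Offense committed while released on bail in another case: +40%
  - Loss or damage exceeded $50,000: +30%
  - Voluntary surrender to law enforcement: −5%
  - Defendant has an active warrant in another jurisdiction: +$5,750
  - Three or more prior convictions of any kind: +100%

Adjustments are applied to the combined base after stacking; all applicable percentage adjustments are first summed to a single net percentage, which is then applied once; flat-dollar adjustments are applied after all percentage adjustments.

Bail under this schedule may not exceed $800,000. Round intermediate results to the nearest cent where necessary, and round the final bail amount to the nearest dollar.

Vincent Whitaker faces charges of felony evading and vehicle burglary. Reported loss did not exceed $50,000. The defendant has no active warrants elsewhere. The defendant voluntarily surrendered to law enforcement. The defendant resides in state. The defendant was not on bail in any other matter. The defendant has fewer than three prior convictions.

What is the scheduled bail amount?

Base amounts from the schedule: felony evading $66,500; vehicle burglary $4,000.
Stacking rule: highest base plus 10% of each additional charge. Highest is felony evading at $66,500. Additional: $4,000 × 10% = $400. Combined base = $66,500 + $400 = $66,900.
Voluntary surrender to law enforcement (−5%): $66,900 × 0.95 = $63,555.
$63,555 is within the $800,000 maximum.

$63,555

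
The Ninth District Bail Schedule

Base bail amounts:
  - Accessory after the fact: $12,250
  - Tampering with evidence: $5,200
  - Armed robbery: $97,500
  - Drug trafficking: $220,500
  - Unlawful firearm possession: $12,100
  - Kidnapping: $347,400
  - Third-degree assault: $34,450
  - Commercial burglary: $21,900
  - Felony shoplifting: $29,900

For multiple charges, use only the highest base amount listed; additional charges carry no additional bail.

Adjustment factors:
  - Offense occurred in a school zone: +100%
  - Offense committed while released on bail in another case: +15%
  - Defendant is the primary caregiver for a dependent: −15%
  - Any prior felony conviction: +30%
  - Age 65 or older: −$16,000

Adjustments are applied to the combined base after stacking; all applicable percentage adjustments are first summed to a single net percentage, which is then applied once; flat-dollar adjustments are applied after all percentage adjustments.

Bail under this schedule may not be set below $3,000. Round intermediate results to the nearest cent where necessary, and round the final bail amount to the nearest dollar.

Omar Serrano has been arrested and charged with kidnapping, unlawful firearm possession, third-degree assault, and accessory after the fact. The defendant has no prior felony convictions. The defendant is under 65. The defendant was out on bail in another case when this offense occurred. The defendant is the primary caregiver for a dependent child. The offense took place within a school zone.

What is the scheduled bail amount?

Base amounts from the schedule: kidnapping $347,400; unlawful firearm possession $12,100; third-degree assault $34,450; accessory after the fact $12,250.
Stacking rule: use the highest base only. Highest is kidnapping at $347,400. Combined base = $347,400.
Net percentage adjustment: +100% +15% −15% = +100%. $347,400 × 2 = $694,800.
$694,800 is at or above the $3,000 minimum.

$694,800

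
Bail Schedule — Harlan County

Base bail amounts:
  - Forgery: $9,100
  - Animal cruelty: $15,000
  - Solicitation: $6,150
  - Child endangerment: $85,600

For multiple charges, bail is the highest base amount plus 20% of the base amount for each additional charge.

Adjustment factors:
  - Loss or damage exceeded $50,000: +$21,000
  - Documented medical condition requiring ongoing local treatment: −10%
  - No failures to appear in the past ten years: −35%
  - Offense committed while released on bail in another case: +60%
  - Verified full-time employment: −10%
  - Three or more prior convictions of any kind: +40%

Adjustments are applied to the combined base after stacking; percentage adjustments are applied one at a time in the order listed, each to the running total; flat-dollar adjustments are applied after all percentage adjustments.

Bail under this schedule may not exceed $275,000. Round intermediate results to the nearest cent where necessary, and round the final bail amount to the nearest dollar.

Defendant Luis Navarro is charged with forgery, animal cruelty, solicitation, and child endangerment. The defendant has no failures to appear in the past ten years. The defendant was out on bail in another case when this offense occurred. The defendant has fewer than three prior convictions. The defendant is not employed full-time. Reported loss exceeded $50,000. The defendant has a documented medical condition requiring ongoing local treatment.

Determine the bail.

$106,784

Base amounts from the schedule: forgery $9,100; animal cruelty $15,000; solicitation $6,150; child endangerment $85,600.
Stacking rule: highest base plus 20% of each additional charge. Highest is child endangerment at $85,600. Additional: $9,100 × 20% = $1,820; $15,000 × 20% = $3,000; $6,150 × 20% = $1,230. Combined base = $85,600 + $6,050 = $91,650.
Documented medical condition requiring ongoing local treatment (−10%): $91,650 × 0.9 = $82,485.
No failures to appear in the past ten years (−35%): $82,485 × 0.65 = $53,615.25.
Offense committed while released on bail in another case (+60%): $53,615.25 × 1.6 = $85,784.40.
Loss or damage exceeded $50,000 (+$21,000 flat): $85,784.40 + $21,000 = $106,784.40.
$106,784.40 is within the $275,000 maximum.
Rounded to the nearest dollar: $106,784.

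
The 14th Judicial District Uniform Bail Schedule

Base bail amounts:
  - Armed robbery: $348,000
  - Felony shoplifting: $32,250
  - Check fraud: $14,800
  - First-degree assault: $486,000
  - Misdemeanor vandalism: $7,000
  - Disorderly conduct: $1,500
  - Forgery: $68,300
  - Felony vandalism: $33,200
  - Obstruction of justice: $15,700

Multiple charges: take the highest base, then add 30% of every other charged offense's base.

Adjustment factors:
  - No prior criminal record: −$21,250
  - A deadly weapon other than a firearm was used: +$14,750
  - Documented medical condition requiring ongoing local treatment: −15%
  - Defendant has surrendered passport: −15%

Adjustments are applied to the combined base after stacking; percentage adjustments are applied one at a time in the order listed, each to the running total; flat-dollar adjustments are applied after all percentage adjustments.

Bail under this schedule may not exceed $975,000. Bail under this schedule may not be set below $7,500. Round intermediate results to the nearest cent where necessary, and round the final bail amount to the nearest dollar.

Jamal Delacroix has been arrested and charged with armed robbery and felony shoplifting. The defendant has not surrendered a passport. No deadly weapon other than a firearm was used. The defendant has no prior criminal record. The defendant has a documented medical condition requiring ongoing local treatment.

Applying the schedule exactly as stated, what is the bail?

$282,774

Base amounts from the schedule: armed robbery $348,000; felony shoplifting $32,250.
Stacking rule: highest base plus 30% of each additional charge. Highest is armed robbery at $348,000. Additional: $32,250 × 30% = $9,675. Combined base = $348,000 + $9,675 = $357,675.
Documented medical condition requiring ongoing local treatment (−15%): $357,675 × 0.85 = $304,023.75.
No prior criminal record (−$21,250 flat): $304,023.75 − $21,250 = $282,773.75.
$282,773.75 is within the $975,000 maximum.
$282,773.75 is at or above the $7,500 minimum.
Rounded to the nearest dollar: $282,774.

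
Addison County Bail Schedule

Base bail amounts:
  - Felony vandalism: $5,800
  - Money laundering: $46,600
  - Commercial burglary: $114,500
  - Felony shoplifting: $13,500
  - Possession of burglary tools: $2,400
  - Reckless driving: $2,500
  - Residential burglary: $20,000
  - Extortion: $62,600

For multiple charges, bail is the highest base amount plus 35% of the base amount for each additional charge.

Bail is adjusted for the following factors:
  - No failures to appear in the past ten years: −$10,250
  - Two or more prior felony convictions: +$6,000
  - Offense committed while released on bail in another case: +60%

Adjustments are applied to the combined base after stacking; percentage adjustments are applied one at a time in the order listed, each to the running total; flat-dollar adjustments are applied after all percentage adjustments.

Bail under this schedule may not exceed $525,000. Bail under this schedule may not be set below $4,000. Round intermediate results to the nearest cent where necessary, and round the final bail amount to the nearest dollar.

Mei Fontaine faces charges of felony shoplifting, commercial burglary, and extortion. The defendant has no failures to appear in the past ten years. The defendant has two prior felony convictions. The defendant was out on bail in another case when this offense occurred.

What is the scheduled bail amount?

Base amounts from the schedule: felony shoplifting $13,500; commercial burglary $114,500; extortion $62,600.
Stacking rule: highest base plus 35% of each additional charge. Highest is commercial burglary at $114,500. Additional: $13,500 × 35% = $4,725; $62,600 × 35% = $21,910. Combined base = $114,500 + $26,635 = $141,135.
Offense committed while released on bail in another case (+60%): $141,135 × 1.6 = $225,816.
No failures to appear in the past ten years (−$10,250 flat): $225,816 − $10,250 = $215,566.
Two or more prior felony convictions (+$6,000 flat): $215,566 + $6,000 = $221,566.
$221,566 is within the $525,000 maximum.
$221,566 is at or above the $4,000 minimum.

$221,566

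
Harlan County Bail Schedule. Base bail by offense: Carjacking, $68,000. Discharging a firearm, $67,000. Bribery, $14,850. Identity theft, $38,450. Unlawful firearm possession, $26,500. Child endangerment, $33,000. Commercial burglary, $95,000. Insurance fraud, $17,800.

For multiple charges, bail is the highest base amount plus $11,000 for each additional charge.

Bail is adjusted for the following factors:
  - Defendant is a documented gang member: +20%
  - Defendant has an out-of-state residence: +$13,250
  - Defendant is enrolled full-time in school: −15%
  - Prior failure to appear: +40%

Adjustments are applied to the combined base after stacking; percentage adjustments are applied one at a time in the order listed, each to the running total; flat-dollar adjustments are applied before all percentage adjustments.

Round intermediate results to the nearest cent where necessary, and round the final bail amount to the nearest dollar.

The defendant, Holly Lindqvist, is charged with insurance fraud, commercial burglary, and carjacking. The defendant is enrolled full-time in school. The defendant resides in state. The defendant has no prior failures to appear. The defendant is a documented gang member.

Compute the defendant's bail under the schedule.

Base amounts from the schedule: insurance fraud $17,800; commercial burglary $95,000; carjacking $68,000.
Stacking rule: highest base plus $11,000 per additional charge. Highest is commercial burglary at $95,000; 2 additional charges → +$22,000. Combined base = $117,000.
Defendant is a documented gang member (+20%): $117,000 × 1.2 = $140,400.
Defendant is enrolled full-time in school (−15%): $140,400 × 0.85 = $119,340.

$119,340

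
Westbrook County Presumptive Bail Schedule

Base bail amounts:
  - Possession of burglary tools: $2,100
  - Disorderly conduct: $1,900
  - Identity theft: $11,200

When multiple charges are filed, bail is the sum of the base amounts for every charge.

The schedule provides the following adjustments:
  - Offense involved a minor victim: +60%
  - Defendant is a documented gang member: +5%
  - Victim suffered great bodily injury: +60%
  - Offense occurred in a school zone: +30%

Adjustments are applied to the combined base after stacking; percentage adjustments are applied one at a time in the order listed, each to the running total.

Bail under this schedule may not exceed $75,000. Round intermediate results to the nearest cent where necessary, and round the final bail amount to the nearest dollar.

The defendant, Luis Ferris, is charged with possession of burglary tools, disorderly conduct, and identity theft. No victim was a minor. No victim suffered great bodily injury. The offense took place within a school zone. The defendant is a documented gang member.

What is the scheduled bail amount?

$20,748

Base amounts from the schedule: possession of burglary tools $2,100; disorderly conduct $1,900; identity theft $11,200.
Stacking rule: sum of all bases. $2,100 + $1,900 + $11,200 = $15,200.
Defendant is a documented gang member (+5%): $15,200 × 1.05 = $15,960.
Offense occurred in a school zone (+30%): $15,960 × 1.3 = $20,748.
$20,748 is within the $75,000 maximum.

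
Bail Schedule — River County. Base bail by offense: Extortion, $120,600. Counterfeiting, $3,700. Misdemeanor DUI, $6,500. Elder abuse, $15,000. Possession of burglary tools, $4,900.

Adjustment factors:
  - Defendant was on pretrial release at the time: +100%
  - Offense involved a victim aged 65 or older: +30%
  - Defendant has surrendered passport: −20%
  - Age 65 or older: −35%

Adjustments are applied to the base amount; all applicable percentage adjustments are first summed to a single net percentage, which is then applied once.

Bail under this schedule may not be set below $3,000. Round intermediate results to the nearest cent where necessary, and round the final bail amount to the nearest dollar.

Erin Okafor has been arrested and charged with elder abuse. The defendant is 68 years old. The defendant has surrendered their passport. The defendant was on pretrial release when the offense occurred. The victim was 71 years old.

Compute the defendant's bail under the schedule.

$26,250

Base amounts from the schedule: elder abuse $15,000.
Single charge. Combined base = $15,000.
Net percentage adjustment: +100% +30% −20% −35% = +75%. $15,000 × 1.75 = $26,250.
$26,250 is at or above the $3,000 minimum.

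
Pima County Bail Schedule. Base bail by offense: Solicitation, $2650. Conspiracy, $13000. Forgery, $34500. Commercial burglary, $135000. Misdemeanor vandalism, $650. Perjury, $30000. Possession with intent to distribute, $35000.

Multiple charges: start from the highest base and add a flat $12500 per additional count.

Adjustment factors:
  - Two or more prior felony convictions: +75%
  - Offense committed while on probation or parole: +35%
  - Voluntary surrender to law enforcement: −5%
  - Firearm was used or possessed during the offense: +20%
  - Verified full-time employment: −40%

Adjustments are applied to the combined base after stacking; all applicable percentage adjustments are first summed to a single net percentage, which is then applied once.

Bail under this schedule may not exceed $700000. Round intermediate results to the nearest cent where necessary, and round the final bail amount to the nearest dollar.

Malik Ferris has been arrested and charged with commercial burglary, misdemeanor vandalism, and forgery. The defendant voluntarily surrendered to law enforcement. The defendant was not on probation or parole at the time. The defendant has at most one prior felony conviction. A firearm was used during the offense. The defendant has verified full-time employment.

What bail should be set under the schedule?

Base amounts from the schedule: commercial burglary $135000; misdemeanor vandalism $650; forgery $34500.
Stacking rule: highest base plus $12500 per additional charge. Highest is commercial burglary at $135000; 2 additional charges → +$25000. Combined base = $160000.
Net percentage adjustment: −5% +20% −40% = −25%. $160000 × 0.75 = $120000.
$120000 is within the $700000 maximum.

$120000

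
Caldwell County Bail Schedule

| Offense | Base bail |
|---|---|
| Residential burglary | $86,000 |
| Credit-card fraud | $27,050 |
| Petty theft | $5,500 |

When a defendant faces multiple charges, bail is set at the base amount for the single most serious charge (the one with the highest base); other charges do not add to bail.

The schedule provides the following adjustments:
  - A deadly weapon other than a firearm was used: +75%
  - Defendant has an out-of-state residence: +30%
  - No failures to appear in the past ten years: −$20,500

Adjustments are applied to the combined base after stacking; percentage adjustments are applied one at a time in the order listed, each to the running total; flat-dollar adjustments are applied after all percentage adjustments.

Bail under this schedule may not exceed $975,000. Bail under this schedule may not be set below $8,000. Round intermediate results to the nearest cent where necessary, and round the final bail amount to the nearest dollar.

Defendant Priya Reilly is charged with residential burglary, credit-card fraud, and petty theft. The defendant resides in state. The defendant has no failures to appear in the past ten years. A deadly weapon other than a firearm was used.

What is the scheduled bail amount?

Base amounts from the schedule: residential burglary $86,000; credit-card fraud $27,050; petty theft $5,500.
Stacking rule: use the highest base only. Highest is residential burglary at $86,000. Combined base = $86,000.
A deadly weapon other than a firearm was used (+75%): $86,000 × 1.75 = $150,500.
No failures to appear in the past ten years (−$20,500 flat): $150,500 − $20,500 = $130,000.
$130,000 is within the $975,000 maximum.
$130,000 is at or above the $8,000 minimum.

$130,000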